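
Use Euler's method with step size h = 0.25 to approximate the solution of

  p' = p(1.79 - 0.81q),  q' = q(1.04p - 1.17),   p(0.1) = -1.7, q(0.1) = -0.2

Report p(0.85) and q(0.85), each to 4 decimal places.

Euler on (p,q): p_{n+1} = p_n + h·p', q_{n+1} = q_n + h·q'.
0.100000: (-1.700000, -0.200000); f=(-3.318400, 0.587600) → (-2.529600, -0.053100)
0.350000: (-2.529600, -0.053100); f=(-4.636785, 0.201822) → (-3.688796, -0.002645)
0.600000: (-3.688796, -0.002645); f=(-6.610847, 0.013240) → (-5.341508, 0.000665)
(p(0.85), q(0.85)) ≈ (-5.3415, 0.0007)

-5.3415, 0.0007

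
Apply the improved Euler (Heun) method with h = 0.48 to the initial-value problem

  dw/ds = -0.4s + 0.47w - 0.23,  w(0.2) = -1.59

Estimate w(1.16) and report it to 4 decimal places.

Heun: k1 = f(s_n, w_n); k2 = f(s_n + h, w_n + h·k1); w_{n+1} = w_n + (h/2)·(k1 + k2).
s=0.200000, w=-1.590000:
  k1 = f(0.200000, -1.590000) = -1.057300
  k2 = f(0.680000, -2.097504) = -1.487827
  w ← -1.590000 + (0.48/2)·(-1.057300 + (-1.487827)) = -2.200830
s=0.680000, w=-2.200830:
  k1 = f(0.680000, -2.200830) = -1.536390
  k2 = f(1.160000, -2.938298) = -2.075000
  w ← -2.200830 + (0.48/2)·(-1.536390 + (-2.075000)) = -3.067564
w(1.16) ≈ -3.0676

-3.0676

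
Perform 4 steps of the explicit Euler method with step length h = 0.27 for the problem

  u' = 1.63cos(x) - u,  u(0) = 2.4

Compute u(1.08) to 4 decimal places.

1.6578

Euler: u_{n+1} = u_n + h·f(x_n, u_n).
x=0.000000, u=2.400000: f=-0.770000 → u ← 2.400000 + 0.27·(-0.770000) = 2.192100
x=0.270000, u=2.192100: f=-0.621153 → u ← 2.192100 + 0.27·(-0.621153) = 2.024389
x=0.540000, u=2.024389: f=-0.626323 → u ← 2.024389 + 0.27·(-0.626323) = 1.855281
x=0.810000, u=1.855281: f=-0.731399 → u ← 1.855281 + 0.27·(-0.731399) = 1.657804
u(1.08) ≈ 1.6578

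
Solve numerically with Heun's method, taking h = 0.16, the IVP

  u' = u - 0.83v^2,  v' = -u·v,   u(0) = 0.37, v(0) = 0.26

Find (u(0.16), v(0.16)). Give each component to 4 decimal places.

Heun on (u,v): k1 = f(x_n, state_n); k2 = f(x_n + h, state_n + h·k1); state_{n+1} = state_n + (h/2)·(k1 + k2).
0.000000: (0.370000, 0.260000)
  k1 = (0.313892, -0.096200)
  predictor → (0.420223, 0.244608)
  k2 = (0.370561, -0.102790)
  → (0.424756, 0.244081)
(u(0.16), v(0.16)) ≈ (0.4248, 0.2441)

0.4248, 0.2441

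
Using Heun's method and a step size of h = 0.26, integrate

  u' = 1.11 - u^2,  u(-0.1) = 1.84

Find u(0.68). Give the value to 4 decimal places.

Heun: k1 = f(x_n, u_n); k2 = f(x_n + h, u_n + h·k1); u_{n+1} = u_n + (h/2)·(k1 + k2).
x=-0.100000, u=1.840000:
  k1 = f(-0.100000, 1.840000) = -2.275600
  k2 = f(0.160000, 1.248344) = -0.448363
  u ← 1.840000 + (0.26/2)·(-2.275600 + (-0.448363)) = 1.485885
x=0.160000, u=1.485885:
  k1 = f(0.160000, 1.485885) = -1.097854
  k2 = f(0.420000, 1.200443) = -0.331063
  u ← 1.485885 + (0.26/2)·(-1.097854 + (-0.331063)) = 1.300126
x=0.420000, u=1.300126:
  k1 = f(0.420000, 1.300126) = -0.580327
  k2 = f(0.680000, 1.149241) = -0.210754
  u ← 1.300126 + (0.26/2)·(-0.580327 + (-0.210754)) = 1.197285
u(0.68) ≈ 1.1973

1.1973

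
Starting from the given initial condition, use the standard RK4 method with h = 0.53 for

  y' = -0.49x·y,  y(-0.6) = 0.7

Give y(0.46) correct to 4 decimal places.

0.7259

RK4: k1 = f(x_n, y_n); k2 = f(x_n + h/2, y_n + (h/2)·k1); k3 = f(x_n + h/2, y_n + (h/2)·k2); k4 = f(x_n + h, y_n + h·k3); y_{n+1} = y_n + (h/6)·(k1 + 2k2 + 2k3 + k4).
x=-0.600000, y=0.700000:
  k1 = f(-0.600000, 0.700000) = 0.205800
  k2 = f(-0.335000, 0.754537) = 0.123857
  k3 = f(-0.335000, 0.732822) = 0.120293
  k4 = f(-0.070000, 0.763755) = 0.026197
  y ← 0.700000 + (0.53/6)·(k1 + 2k2 + 2k3 + k4) = 0.763626
x=-0.070000, y=0.763626:
  k1 = f(-0.070000, 0.763626) = 0.026192
  k2 = f(0.195000, 0.770567) = -0.073628
  k3 = f(0.195000, 0.744115) = -0.071100
  k4 = f(0.460000, 0.725943) = -0.163628
  y ← 0.763626 + (0.53/6)·(k1 + 2k2 + 2k3 + k4) = 0.725918
y(0.46) ≈ 0.7259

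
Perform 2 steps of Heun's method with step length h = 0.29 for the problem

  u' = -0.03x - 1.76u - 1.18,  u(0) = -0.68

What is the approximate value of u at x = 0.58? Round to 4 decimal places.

-0.6780

Heun: k1 = f(x_n, u_n); k2 = f(x_n + h, u_n + h·k1); u_{n+1} = u_n + (h/2)·(k1 + k2).
x=0.000000, u=-0.680000:
  k1 = f(0.000000, -0.680000) = 0.016800
  k2 = f(0.290000, -0.675128) = -0.000475
  u ← -0.680000 + (0.29/2)·(0.016800 + (-0.000475)) = -0.677633
x=0.290000, u=-0.677633:
  k1 = f(0.290000, -0.677633) = 0.003934
  k2 = f(0.580000, -0.676492) = -0.006774
  u ← -0.677633 + (0.29/2)·(0.003934 + (-0.006774)) = -0.678045
u(0.58) ≈ -0.6780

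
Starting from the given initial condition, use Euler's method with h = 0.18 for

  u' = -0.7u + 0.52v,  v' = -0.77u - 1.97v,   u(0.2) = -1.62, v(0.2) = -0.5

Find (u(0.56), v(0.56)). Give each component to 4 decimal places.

-1.2876, 0.1394

Euler on (u,v): u_{n+1} = u_n + h·u', v_{n+1} = v_n + h·v'.
0.200000: (-1.620000, -0.500000); f=(0.874000, 2.232400) → (-1.462680, -0.098168)
0.380000: (-1.462680, -0.098168); f=(0.972829, 1.319655) → (-1.287571, 0.139370)
(u(0.56), v(0.56)) ≈ (-1.2876, 0.1394)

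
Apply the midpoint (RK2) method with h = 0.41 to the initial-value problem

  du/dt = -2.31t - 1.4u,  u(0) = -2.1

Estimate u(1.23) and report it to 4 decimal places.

Midpoint: k1 = f(t_n, u_n); k2 = f(t_n + h/2, u_n + (h/2)·k1); u_{n+1} = u_n + h·k2.
t=0.000000, u=-2.100000:
  k1 = f(0.000000, -2.100000) = 2.940000
  k2 = f(0.205000, -1.497300) = 1.622670
  u ← -2.100000 + 0.41·1.622670 = -1.434705
t=0.410000, u=-1.434705:
  k1 = f(0.410000, -1.434705) = 1.061487
  k2 = f(0.615000, -1.217100) = 0.283291
  u ← -1.434705 + 0.41·0.283291 = -1.318556
t=0.820000, u=-1.318556:
  k1 = f(0.820000, -1.318556) = -0.048221
  k2 = f(1.025000, -1.328442) = -0.507932
  u ← -1.318556 + 0.41·(-0.507932) = -1.526808
u(1.23) ≈ -1.5268

-1.5268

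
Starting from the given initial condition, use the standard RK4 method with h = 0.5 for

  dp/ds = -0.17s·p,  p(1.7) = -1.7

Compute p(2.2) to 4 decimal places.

RK4: k1 = f(s_n, p_n); k2 = f(s_n + h/2, p_n + (h/2)·k1); k3 = f(s_n + h/2, p_n + (h/2)·k2); k4 = f(s_n + h, p_n + h·k3); p_{n+1} = p_n + (h/6)·(k1 + 2k2 + 2k3 + k4).
s=1.700000, p=-1.700000:
  k1 = f(1.700000, -1.700000) = 0.491300
  k2 = f(1.950000, -1.577175) = 0.522834
  k3 = f(1.950000, -1.569292) = 0.520220
  k4 = f(2.200000, -1.439890) = 0.538519
  p ← -1.700000 + (0.5/6)·(k1 + 2k2 + 2k3 + k4) = -1.440339
p(2.2) ≈ -1.4403

-1.4403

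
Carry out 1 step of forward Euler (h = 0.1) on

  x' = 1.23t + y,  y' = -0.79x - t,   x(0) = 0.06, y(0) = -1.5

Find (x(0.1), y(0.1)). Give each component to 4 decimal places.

Euler on (x,y): x_{n+1} = x_n + h·x', y_{n+1} = y_n + h·y'.
0.000000: (0.060000, -1.500000); f=(-1.500000, -0.047400) → (-0.090000, -1.504740)
(x(0.1), y(0.1)) ≈ (-0.0900, -1.5047)

-0.0900, -1.5047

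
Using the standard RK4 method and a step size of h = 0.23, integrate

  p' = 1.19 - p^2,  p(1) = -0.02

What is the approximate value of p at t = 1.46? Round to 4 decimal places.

RK4: k1 = f(t_n, p_n); k2 = f(t_n + h/2, p_n + (h/2)·k1); k3 = f(t_n + h/2, p_n + (h/2)·k2); k4 = f(t_n + h, p_n + h·k3); p_{n+1} = p_n + (h/6)·(k1 + 2k2 + 2k3 + k4).
t=1.000000, p=-0.020000:
  k1 = f(1.000000, -0.020000) = 1.189600
  k2 = f(1.115000, 0.116804) = 1.176357
  k3 = f(1.115000, 0.115281) = 1.176710
  k4 = f(1.230000, 0.250643) = 1.127178
  p ← -0.020000 + (0.23/6)·(k1 + 2k2 + 2k3 + k4) = 0.249212
t=1.230000, p=0.249212:
  k1 = f(1.230000, 0.249212) = 1.127894
  k2 = f(1.345000, 0.378919) = 1.046420
  k3 = f(1.345000, 0.369550) = 1.053433
  k4 = f(1.460000, 0.491501) = 0.948427
  p ← 0.249212 + (0.23/6)·(k1 + 2k2 + 2k3 + k4) = 0.489793
p(1.46) ≈ 0.4898

0.4898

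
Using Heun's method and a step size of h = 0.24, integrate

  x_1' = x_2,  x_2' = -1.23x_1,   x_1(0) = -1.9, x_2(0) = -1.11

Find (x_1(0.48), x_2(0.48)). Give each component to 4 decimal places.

Heun on (x_1,x_2): k1 = f(x_n, state_n); k2 = f(x_n + h, state_n + h·k1); state_{n+1} = state_n + (h/2)·(k1 + k2).
0.000000: (-1.900000, -1.110000)
  k1 = (-1.110000, 2.337000)
  predictor → (-2.166400, -0.549120)
  k2 = (-0.549120, 2.664672)
  → (-2.099094, -0.509799)
0.240000: (-2.099094, -0.509799)
  k1 = (-0.509799, 2.581886)
  predictor → (-2.221446, 0.109853)
  k2 = (0.109853, 2.732379)
  → (-2.147088, 0.127912)
(x_1(0.48), x_2(0.48)) ≈ (-2.1471, 0.1279)

-2.1471, 0.1279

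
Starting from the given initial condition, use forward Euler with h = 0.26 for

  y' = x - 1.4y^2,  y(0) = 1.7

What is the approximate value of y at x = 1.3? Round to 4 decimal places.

0.7728

Euler: y_{n+1} = y_n + h·f(x_n, y_n).
x=0.000000, y=1.700000: f=-4.046000 → y ← 1.700000 + 0.26·(-4.046000) = 0.648040
x=0.260000, y=0.648040: f=-0.327938 → y ← 0.648040 + 0.26·(-0.327938) = 0.562776
x=0.520000, y=0.562776: f=0.076596 → y ← 0.562776 + 0.26·0.076596 = 0.582691
x=0.780000, y=0.582691: f=0.304659 → y ← 0.582691 + 0.26·0.304659 = 0.661903
x=1.040000, y=0.661903: f=0.426639 → y ← 0.661903 + 0.26·0.426639 = 0.772829
y(1.3) ≈ 0.7728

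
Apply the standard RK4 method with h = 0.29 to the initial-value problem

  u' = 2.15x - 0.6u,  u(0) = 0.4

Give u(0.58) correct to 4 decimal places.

0.6055

RK4: k1 = f(x_n, u_n); k2 = f(x_n + h/2, u_n + (h/2)·k1); k3 = f(x_n + h/2, u_n + (h/2)·k2); k4 = f(x_n + h, u_n + h·k3); u_{n+1} = u_n + (h/6)·(k1 + 2k2 + 2k3 + k4).
x=0.000000, u=0.400000:
  k1 = f(0.000000, 0.400000) = -0.240000
  k2 = f(0.145000, 0.365200) = 0.092630
  k3 = f(0.145000, 0.413431) = 0.063691
  k4 = f(0.290000, 0.418470) = 0.372418
  u ← 0.400000 + (0.29/6)·(k1 + 2k2 + 2k3 + k4) = 0.421511
x=0.290000, u=0.421511:
  k1 = f(0.290000, 0.421511) = 0.370593
  k2 = f(0.435000, 0.475247) = 0.650102
  k3 = f(0.435000, 0.515776) = 0.625784
  k4 = f(0.580000, 0.602989) = 0.885207
  u ← 0.421511 + (0.29/6)·(k1 + 2k2 + 2k3 + k4) = 0.605544
u(0.58) ≈ 0.6055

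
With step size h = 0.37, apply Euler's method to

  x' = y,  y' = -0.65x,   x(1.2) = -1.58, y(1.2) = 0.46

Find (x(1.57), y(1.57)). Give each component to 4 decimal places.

-1.4098, 0.8400

Euler on (x,y): x_{n+1} = x_n + h·x', y_{n+1} = y_n + h·y'.
1.200000: (-1.580000, 0.460000); f=(0.460000, 1.027000) → (-1.409800, 0.839990)
(x(1.57), y(1.57)) ≈ (-1.4098, 0.8400)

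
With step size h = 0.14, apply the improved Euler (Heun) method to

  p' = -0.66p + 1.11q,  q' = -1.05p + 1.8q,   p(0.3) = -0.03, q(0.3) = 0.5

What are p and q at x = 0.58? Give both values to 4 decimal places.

Heun on (p,q): k1 = f(x_n, state_n); k2 = f(x_n + h, state_n + h·k1); state_{n+1} = state_n + (h/2)·(k1 + k2).
0.300000: (-0.030000, 0.500000)
  k1 = (0.574800, 0.931500)
  predictor → (0.050472, 0.630410)
  k2 = (0.666444, 1.081742)
  → (0.056887, 0.640927)
0.440000: (0.056887, 0.640927)
  k1 = (0.673883, 1.093937)
  predictor → (0.151231, 0.794078)
  k2 = (0.781614, 1.270548)
  → (0.158772, 0.806441)
(p(0.58), q(0.58)) ≈ (0.1588, 0.8064)

0.1588, 0.8064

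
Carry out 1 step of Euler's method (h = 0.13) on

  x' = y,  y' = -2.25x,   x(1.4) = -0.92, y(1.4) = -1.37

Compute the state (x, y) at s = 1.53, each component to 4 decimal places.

-1.0981, -1.1009

Euler on (x,y): x_{n+1} = x_n + h·x', y_{n+1} = y_n + h·y'.
1.400000: (-0.920000, -1.370000); f=(-1.370000, 2.070000) → (-1.098100, -1.100900)
(x(1.53), y(1.53)) ≈ (-1.0981, -1.1009)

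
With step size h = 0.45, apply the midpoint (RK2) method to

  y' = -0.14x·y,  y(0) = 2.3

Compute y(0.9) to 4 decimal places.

Midpoint: k1 = f(x_n, y_n); k2 = f(x_n + h/2, y_n + (h/2)·k1); y_{n+1} = y_n + h·k2.
x=0.000000, y=2.300000:
  k1 = f(0.000000, 2.300000) = 0.000000
  k2 = f(0.225000, 2.300000) = -0.072450
  y ← 2.300000 + 0.45·(-0.072450) = 2.267397
x=0.450000, y=2.267397:
  k1 = f(0.450000, 2.267397) = -0.142846
  k2 = f(0.675000, 2.235257) = -0.211232
  y ← 2.267397 + 0.45·(-0.211232) = 2.172343
y(0.9) ≈ 2.1723

2.1723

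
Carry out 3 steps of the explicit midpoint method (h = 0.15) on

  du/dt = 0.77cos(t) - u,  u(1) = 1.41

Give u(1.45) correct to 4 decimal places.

Midpoint: k1 = f(t_n, u_n); k2 = f(t_n + h/2, u_n + (h/2)·k1); u_{n+1} = u_n + h·k2.
t=1.000000, u=1.410000:
  k1 = f(1.000000, 1.410000) = -0.993967
  k2 = f(1.075000, 1.335452) = -0.969139
  u ← 1.410000 + 0.15·(-0.969139) = 1.264629
t=1.150000, u=1.264629:
  k1 = f(1.150000, 1.264629) = -0.950094
  k2 = f(1.225000, 1.193372) = -0.932384
  u ← 1.264629 + 0.15·(-0.932384) = 1.124772
t=1.300000, u=1.124772:
  k1 = f(1.300000, 1.124772) = -0.918798
  k2 = f(1.375000, 1.055862) = -0.906060
  u ← 1.124772 + 0.15·(-0.906060) = 0.988863
u(1.45) ≈ 0.9889

0.9889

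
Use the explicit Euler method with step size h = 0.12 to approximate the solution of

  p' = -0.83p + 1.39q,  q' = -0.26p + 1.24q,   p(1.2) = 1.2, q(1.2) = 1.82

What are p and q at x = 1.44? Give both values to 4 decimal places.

1.5887, 2.3157

Euler on (p,q): p_{n+1} = p_n + h·p', q_{n+1} = q_n + h·q'.
1.200000: (1.200000, 1.820000); f=(1.533800, 1.944800) → (1.384056, 2.053376)
1.320000: (1.384056, 2.053376); f=(1.705426, 2.186332) → (1.588707, 2.315736)
(p(1.44), q(1.44)) ≈ (1.5887, 2.3157)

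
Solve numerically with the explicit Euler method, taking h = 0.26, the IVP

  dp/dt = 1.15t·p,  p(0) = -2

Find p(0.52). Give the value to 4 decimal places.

Euler: p_{n+1} = p_n + h·f(t_n, p_n).
t=0.000000, p=-2.000000: f=0.000000 → p ← -2.000000 + 0.26·0.000000 = -2.000000
t=0.260000, p=-2.000000: f=-0.598000 → p ← -2.000000 + 0.26·(-0.598000) = -2.155480
p(0.52) ≈ -2.1555

-2.1555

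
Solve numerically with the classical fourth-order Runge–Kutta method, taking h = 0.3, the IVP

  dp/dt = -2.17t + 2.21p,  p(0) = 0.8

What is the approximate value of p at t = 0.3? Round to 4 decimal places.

1.4287

RK4: k1 = f(t_n, p_n); k2 = f(t_n + h/2, p_n + (h/2)·k1); k3 = f(t_n + h/2, p_n + (h/2)·k2); k4 = f(t_n + h, p_n + h·k3); p_{n+1} = p_n + (h/6)·(k1 + 2k2 + 2k3 + k4).
t=0.000000, p=0.800000:
  k1 = f(0.000000, 0.800000) = 1.768000
  k2 = f(0.150000, 1.065200) = 2.028592
  k3 = f(0.150000, 1.104289) = 2.114978
  k4 = f(0.300000, 1.434493) = 2.519231
  p ← 0.800000 + (0.3/6)·(k1 + 2k2 + 2k3 + k4) = 1.428719
p(0.3) ≈ 1.4287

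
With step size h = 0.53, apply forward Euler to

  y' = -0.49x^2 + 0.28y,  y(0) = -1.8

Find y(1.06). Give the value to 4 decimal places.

-2.4468

Euler: y_{n+1} = y_n + h·f(x_n, y_n).
x=0.000000, y=-1.800000: f=-0.504000 → y ← -1.800000 + 0.53·(-0.504000) = -2.067120
x=0.530000, y=-2.067120: f=-0.716435 → y ← -2.067120 + 0.53·(-0.716435) = -2.446830
y(1.06) ≈ -2.4468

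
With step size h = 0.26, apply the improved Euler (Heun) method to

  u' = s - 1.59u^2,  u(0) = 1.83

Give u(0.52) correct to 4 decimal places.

Heun: k1 = f(s_n, u_n); k2 = f(s_n + h, u_n + h·k1); u_{n+1} = u_n + (h/2)·(k1 + k2).
s=0.000000, u=1.830000:
  k1 = f(0.000000, 1.830000) = -5.324751
  k2 = f(0.260000, 0.445565) = -0.055659
  u ← 1.830000 + (0.26/2)·(-5.324751 + (-0.055659)) = 1.130547
s=0.260000, u=1.130547:
  k1 = f(0.260000, 1.130547) = -1.772236
  k2 = f(0.520000, 0.669765) = -0.193251
  u ← 1.130547 + (0.26/2)·(-1.772236 + (-0.193251)) = 0.875033
u(0.52) ≈ 0.8750

0.8750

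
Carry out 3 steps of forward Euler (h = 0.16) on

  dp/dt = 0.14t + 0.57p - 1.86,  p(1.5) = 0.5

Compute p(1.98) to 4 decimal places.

Euler: p_{n+1} = p_n + h·f(t_n, p_n).
t=1.500000, p=0.500000: f=-1.365000 → p ← 0.500000 + 0.16·(-1.365000) = 0.281600
t=1.660000, p=0.281600: f=-1.467088 → p ← 0.281600 + 0.16·(-1.467088) = 0.046866
t=1.820000, p=0.046866: f=-1.578486 → p ← 0.046866 + 0.16·(-1.578486) = -0.205692
p(1.98) ≈ -0.2057

-0.2057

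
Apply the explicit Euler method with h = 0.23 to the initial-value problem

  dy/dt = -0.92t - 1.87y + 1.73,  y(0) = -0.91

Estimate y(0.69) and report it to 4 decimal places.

0.4604

Euler: y_{n+1} = y_n + h·f(t_n, y_n).
t=0.000000, y=-0.910000: f=3.431700 → y ← -0.910000 + 0.23·3.431700 = -0.120709
t=0.230000, y=-0.120709: f=1.744126 → y ← -0.120709 + 0.23·1.744126 = 0.280440
t=0.460000, y=0.280440: f=0.782377 → y ← 0.280440 + 0.23·0.782377 = 0.460387
y(0.69) ≈ 0.4604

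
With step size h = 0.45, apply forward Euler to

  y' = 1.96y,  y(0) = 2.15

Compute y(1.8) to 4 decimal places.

26.9722

Euler: y_{n+1} = y_n + h·f(t_n, y_n).
t=0.000000, y=2.150000: f=4.214000 → y ← 2.150000 + 0.45·4.214000 = 4.046300
t=0.450000, y=4.046300: f=7.930748 → y ← 4.046300 + 0.45·7.930748 = 7.615137
t=0.900000, y=7.615137: f=14.925668 → y ← 7.615137 + 0.45·14.925668 = 14.331687
t=1.350000, y=14.331687: f=28.090107 → y ← 14.331687 + 0.45·28.090107 = 26.972235
y(1.8) ≈ 26.9722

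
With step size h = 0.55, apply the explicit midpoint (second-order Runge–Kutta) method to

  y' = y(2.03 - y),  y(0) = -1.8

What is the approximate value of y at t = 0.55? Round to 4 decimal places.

-13.4390

Midpoint: k1 = f(t_n, y_n); k2 = f(t_n + h/2, y_n + (h/2)·k1); y_{n+1} = y_n + h·k2.
t=0.000000, y=-1.800000:
  k1 = f(0.000000, -1.800000) = -6.894000
  k2 = f(0.275000, -3.695850) = -21.161883
  y ← -1.800000 + 0.55·(-21.161883) = -13.439035
y(0.55) ≈ -13.4390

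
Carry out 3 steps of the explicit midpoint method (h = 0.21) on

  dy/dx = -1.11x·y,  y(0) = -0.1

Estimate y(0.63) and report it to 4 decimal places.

-0.0800

Midpoint: k1 = f(x_n, y_n); k2 = f(x_n + h/2, y_n + (h/2)·k1); y_{n+1} = y_n + h·k2.
x=0.000000, y=-0.100000:
  k1 = f(0.000000, -0.100000) = 0.000000
  k2 = f(0.105000, -0.100000) = 0.011655
  y ← -0.100000 + 0.21·0.011655 = -0.097552
x=0.210000, y=-0.097552:
  k1 = f(0.210000, -0.097552) = 0.022739
  k2 = f(0.315000, -0.095165) = 0.033274
  y ← -0.097552 + 0.21·0.033274 = -0.090565
x=0.420000, y=-0.090565:
  k1 = f(0.420000, -0.090565) = 0.042221
  k2 = f(0.525000, -0.086132) = 0.050193
  y ← -0.090565 + 0.21·0.050193 = -0.080024
y(0.63) ≈ -0.0800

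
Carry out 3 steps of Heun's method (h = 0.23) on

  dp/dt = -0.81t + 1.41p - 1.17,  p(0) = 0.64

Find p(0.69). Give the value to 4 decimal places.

Heun: k1 = f(t_n, p_n); k2 = f(t_n + h, p_n + h·k1); p_{n+1} = p_n + (h/2)·(k1 + k2).
t=0.000000, p=0.640000:
  k1 = f(0.000000, 0.640000) = -0.267600
  k2 = f(0.230000, 0.578452) = -0.540683
  p ← 0.640000 + (0.23/2)·(-0.267600 + (-0.540683)) = 0.547047
t=0.230000, p=0.547047:
  k1 = f(0.230000, 0.547047) = -0.584963
  k2 = f(0.460000, 0.412506) = -0.960967
  p ← 0.547047 + (0.23/2)·(-0.584963 + (-0.960967)) = 0.369266
t=0.460000, p=0.369266:
  k1 = f(0.460000, 0.369266) = -1.021936
  k2 = f(0.690000, 0.134220) = -1.539649
  p ← 0.369266 + (0.23/2)·(-1.021936 + (-1.539649)) = 0.074683
p(0.69) ≈ 0.0747

0.0747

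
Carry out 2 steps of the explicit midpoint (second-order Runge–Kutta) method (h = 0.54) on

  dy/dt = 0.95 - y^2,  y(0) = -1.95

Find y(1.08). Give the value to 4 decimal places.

-98.2246

Midpoint: k1 = f(t_n, y_n); k2 = f(t_n + h/2, y_n + (h/2)·k1); y_{n+1} = y_n + h·k2.
t=0.000000, y=-1.950000:
  k1 = f(0.000000, -1.950000) = -2.852500
  k2 = f(0.270000, -2.720175) = -6.449352
  y ← -1.950000 + 0.54·(-6.449352) = -5.432650
t=0.540000, y=-5.432650:
  k1 = f(0.540000, -5.432650) = -28.563687
  k2 = f(0.810000, -13.144846) = -171.836966
  y ← -5.432650 + 0.54·(-171.836966) = -98.224612
y(1.08) ≈ -98.2246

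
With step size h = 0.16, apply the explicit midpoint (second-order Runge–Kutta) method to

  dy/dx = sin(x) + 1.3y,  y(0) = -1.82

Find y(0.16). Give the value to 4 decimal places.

-2.2251

Midpoint: k1 = f(x_n, y_n); k2 = f(x_n + h/2, y_n + (h/2)·k1); y_{n+1} = y_n + h·k2.
x=0.000000, y=-1.820000:
  k1 = f(0.000000, -1.820000) = -2.366000
  k2 = f(0.080000, -2.009280) = -2.532149
  y ← -1.820000 + 0.16·(-2.532149) = -2.225144
y(0.16) ≈ -2.2251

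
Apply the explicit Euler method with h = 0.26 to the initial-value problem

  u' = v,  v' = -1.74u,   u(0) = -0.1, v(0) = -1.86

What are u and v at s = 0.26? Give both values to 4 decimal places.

Euler on (u,v): u_{n+1} = u_n + h·u', v_{n+1} = v_n + h·v'.
0.000000: (-0.100000, -1.860000); f=(-1.860000, 0.174000) → (-0.583600, -1.814760)
(u(0.26), v(0.26)) ≈ (-0.5836, -1.8148)

-0.5836, -1.8148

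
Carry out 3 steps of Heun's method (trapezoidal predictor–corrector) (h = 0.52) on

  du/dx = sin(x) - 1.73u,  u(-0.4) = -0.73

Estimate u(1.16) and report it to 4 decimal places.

0.2453

Heun: k1 = f(x_n, u_n); k2 = f(x_n + h, u_n + h·k1); u_{n+1} = u_n + (h/2)·(k1 + k2).
x=-0.400000, u=-0.730000:
  k1 = f(-0.400000, -0.730000) = 0.873482
  k2 = f(0.120000, -0.275790) = 0.596828
  u ← -0.730000 + (0.52/2)·(0.873482 + 0.596828) = -0.347719
x=0.120000, u=-0.347719:
  k1 = f(0.120000, -0.347719) = 0.721267
  k2 = f(0.640000, 0.027339) = 0.549898
  u ← -0.347719 + (0.52/2)·(0.721267 + 0.549898) = -0.017216
x=0.640000, u=-0.017216:
  k1 = f(0.640000, -0.017216) = 0.626980
  k2 = f(1.160000, 0.308813) = 0.382556
  u ← -0.017216 + (0.52/2)·(0.626980 + 0.382556) = 0.245263
u(1.16) ≈ 0.2453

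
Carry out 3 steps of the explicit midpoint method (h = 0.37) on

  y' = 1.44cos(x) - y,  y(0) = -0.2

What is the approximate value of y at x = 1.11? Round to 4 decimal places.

0.6392

Midpoint: k1 = f(x_n, y_n); k2 = f(x_n + h/2, y_n + (h/2)·k1); y_{n+1} = y_n + h·k2.
x=0.000000, y=-0.200000:
  k1 = f(0.000000, -0.200000) = 1.640000
  k2 = f(0.185000, 0.103400) = 1.312028
  y ← -0.200000 + 0.37·1.312028 = 0.285450
x=0.370000, y=0.285450:
  k1 = f(0.370000, 0.285450) = 1.057101
  k2 = f(0.555000, 0.481014) = 0.742843
  y ← 0.285450 + 0.37·0.742843 = 0.560302
x=0.740000, y=0.560302:
  k1 = f(0.740000, 0.560302) = 0.503093
  k2 = f(0.925000, 0.653374) = 0.213268
  y ← 0.560302 + 0.37·0.213268 = 0.639211
y(1.11) ≈ 0.6392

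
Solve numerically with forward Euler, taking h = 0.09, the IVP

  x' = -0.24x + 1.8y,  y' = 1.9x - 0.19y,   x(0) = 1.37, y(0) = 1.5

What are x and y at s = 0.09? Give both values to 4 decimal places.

Euler on (x,y): x_{n+1} = x_n + h·x', y_{n+1} = y_n + h·y'.
0.000000: (1.370000, 1.500000); f=(2.371200, 2.318000) → (1.583408, 1.708620)
(x(0.09), y(0.09)) ≈ (1.5834, 1.7086)

1.5834, 1.7086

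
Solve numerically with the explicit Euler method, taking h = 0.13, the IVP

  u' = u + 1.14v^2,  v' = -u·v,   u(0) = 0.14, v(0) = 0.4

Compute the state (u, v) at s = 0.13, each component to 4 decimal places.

0.1819, 0.3927

Euler on (u,v): u_{n+1} = u_n + h·u', v_{n+1} = v_n + h·v'.
0.000000: (0.140000, 0.400000); f=(0.322400, -0.056000) → (0.181912, 0.392720)
(u(0.13), v(0.13)) ≈ (0.1819, 0.3927)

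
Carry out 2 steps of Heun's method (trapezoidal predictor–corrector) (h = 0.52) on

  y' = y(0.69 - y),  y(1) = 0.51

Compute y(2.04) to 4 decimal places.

Heun: k1 = f(x_n, y_n); k2 = f(x_n + h, y_n + h·k1); y_{n+1} = y_n + (h/2)·(k1 + k2).
x=1.000000, y=0.510000:
  k1 = f(1.000000, 0.510000) = 0.091800
  k2 = f(1.520000, 0.557736) = 0.073768
  y ← 0.510000 + (0.52/2)·(0.091800 + 0.073768) = 0.553048
x=1.520000, y=0.553048:
  k1 = f(1.520000, 0.553048) = 0.075741
  k2 = f(2.040000, 0.592433) = 0.057802
  y ← 0.553048 + (0.52/2)·(0.075741 + 0.057802) = 0.587769
y(2.04) ≈ 0.5878

0.5878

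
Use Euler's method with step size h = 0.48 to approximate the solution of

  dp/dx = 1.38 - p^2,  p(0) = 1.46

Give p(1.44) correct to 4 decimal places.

Euler: p_{n+1} = p_n + h·f(x_n, p_n).
x=0.000000, p=1.460000: f=-0.751600 → p ← 1.460000 + 0.48·(-0.751600) = 1.099232
x=0.480000, p=1.099232: f=0.171689 → p ← 1.099232 + 0.48·0.171689 = 1.181643
x=0.960000, p=1.181643: f=-0.016280 → p ← 1.181643 + 0.48·(-0.016280) = 1.173829
p(1.44) ≈ 1.1738

1.1738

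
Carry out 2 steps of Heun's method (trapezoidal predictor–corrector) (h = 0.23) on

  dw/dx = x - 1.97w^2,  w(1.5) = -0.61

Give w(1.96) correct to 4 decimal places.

0.0285

Heun: k1 = f(x_n, w_n); k2 = f(x_n + h, w_n + h·k1); w_{n+1} = w_n + (h/2)·(k1 + k2).
x=1.500000, w=-0.610000:
  k1 = f(1.500000, -0.610000) = 0.766963
  k2 = f(1.730000, -0.433599) = 1.359625
  w ← -0.610000 + (0.23/2)·(0.766963 + 1.359625) = -0.365442
x=1.730000, w=-0.365442:
  k1 = f(1.730000, -0.365442) = 1.466910
  k2 = f(1.960000, -0.028053) = 1.958450
  w ← -0.365442 + (0.23/2)·(1.466910 + 1.958450) = 0.028474
w(1.96) ≈ 0.0285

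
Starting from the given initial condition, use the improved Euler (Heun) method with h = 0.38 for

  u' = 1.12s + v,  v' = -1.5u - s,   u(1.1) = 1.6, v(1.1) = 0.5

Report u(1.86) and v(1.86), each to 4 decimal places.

2.0502, -2.9751

Heun on (u,v): k1 = f(s_n, state_n); k2 = f(s_n + h, state_n + h·k1); state_{n+1} = state_n + (h/2)·(k1 + k2).
1.100000: (1.600000, 0.500000)
  k1 = (1.732000, -3.500000)
  predictor → (2.258160, -0.830000)
  k2 = (0.827600, -4.867240)
  → (2.086324, -1.089776)
1.480000: (2.086324, -1.089776)
  k1 = (0.567824, -4.609486)
  predictor → (2.302097, -2.841380)
  k2 = (-0.758180, -5.313146)
  → (2.050156, -2.975076)
(u(1.86), v(1.86)) ≈ (2.0502, -2.9751)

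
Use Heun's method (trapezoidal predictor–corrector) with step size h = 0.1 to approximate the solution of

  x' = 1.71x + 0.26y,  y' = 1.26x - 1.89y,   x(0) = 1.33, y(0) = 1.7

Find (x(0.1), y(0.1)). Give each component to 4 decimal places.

1.6229, 1.5779

Heun on (x,y): k1 = f(t_n, state_n); k2 = f(t_n + h, state_n + h·k1); state_{n+1} = state_n + (h/2)·(k1 + k2).
0.000000: (1.330000, 1.700000)
  k1 = (2.716300, -1.537200)
  predictor → (1.601630, 1.546280)
  k2 = (3.140820, -0.904415)
  → (1.622856, 1.577919)
(x(0.1), y(0.1)) ≈ (1.6229, 1.5779)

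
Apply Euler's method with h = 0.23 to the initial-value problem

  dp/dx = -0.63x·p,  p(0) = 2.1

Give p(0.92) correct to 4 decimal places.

1.7053

Euler: p_{n+1} = p_n + h·f(x_n, p_n).
x=0.000000, p=2.100000: f=0.000000 → p ← 2.100000 + 0.23·0.000000 = 2.100000
x=0.230000, p=2.100000: f=-0.304290 → p ← 2.100000 + 0.23·(-0.304290) = 2.030013
x=0.460000, p=2.030013: f=-0.588298 → p ← 2.030013 + 0.23·(-0.588298) = 1.894705
x=0.690000, p=1.894705: f=-0.823628 → p ← 1.894705 + 0.23·(-0.823628) = 1.705270
p(0.92) ≈ 1.7053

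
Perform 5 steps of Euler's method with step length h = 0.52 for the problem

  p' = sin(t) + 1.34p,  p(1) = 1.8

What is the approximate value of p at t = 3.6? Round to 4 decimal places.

33.3341

Euler: p_{n+1} = p_n + h·f(t_n, p_n).
t=1.000000, p=1.800000: f=3.253471 → p ← 1.800000 + 0.52·3.253471 = 3.491805
t=1.520000, p=3.491805: f=5.677729 → p ← 3.491805 + 0.52·5.677729 = 6.444224
t=2.040000, p=6.444224: f=9.527189 → p ← 6.444224 + 0.52·9.527189 = 11.398362
t=2.560000, p=11.398362: f=15.823160 → p ← 11.398362 + 0.52·15.823160 = 19.626405
t=3.080000, p=19.626405: f=26.360937 → p ← 19.626405 + 0.52·26.360937 = 33.334093
p(3.6) ≈ 33.3341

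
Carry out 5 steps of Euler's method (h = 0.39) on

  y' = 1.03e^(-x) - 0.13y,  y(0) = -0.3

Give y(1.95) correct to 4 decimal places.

Euler: y_{n+1} = y_n + h·f(x_n, y_n).
x=0.000000, y=-0.300000: f=1.069000 → y ← -0.300000 + 0.39·1.069000 = 0.116910
x=0.390000, y=0.116910: f=0.682170 → y ← 0.116910 + 0.39·0.682170 = 0.382956
x=0.780000, y=0.382956: f=0.422374 → y ← 0.382956 + 0.39·0.422374 = 0.547682
x=1.170000, y=0.547682: f=0.248479 → y ← 0.547682 + 0.39·0.248479 = 0.644589
x=1.560000, y=0.644589: f=0.132644 → y ← 0.644589 + 0.39·0.132644 = 0.696320
y(1.95) ≈ 0.6963

0.6963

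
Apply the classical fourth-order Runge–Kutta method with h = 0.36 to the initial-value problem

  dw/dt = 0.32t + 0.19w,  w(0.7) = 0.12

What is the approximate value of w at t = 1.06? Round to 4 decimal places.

RK4: k1 = f(t_n, w_n); k2 = f(t_n + h/2, w_n + (h/2)·k1); k3 = f(t_n + h/2, w_n + (h/2)·k2); k4 = f(t_n + h, w_n + h·k3); w_{n+1} = w_n + (h/6)·(k1 + 2k2 + 2k3 + k4).
t=0.700000, w=0.120000:
  k1 = f(0.700000, 0.120000) = 0.246800
  k2 = f(0.880000, 0.164424) = 0.312841
  k3 = f(0.880000, 0.176311) = 0.315099
  k4 = f(1.060000, 0.233436) = 0.383553
  w ← 0.120000 + (0.36/6)·(k1 + 2k2 + 2k3 + k4) = 0.233174
w(1.06) ≈ 0.2332

0.2332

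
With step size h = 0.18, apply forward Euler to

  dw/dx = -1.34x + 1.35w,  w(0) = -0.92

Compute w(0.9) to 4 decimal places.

-3.2830

Euler: w_{n+1} = w_n + h·f(x_n, w_n).
x=0.000000, w=-0.920000: f=-1.242000 → w ← -0.920000 + 0.18·(-1.242000) = -1.143560
x=0.180000, w=-1.143560: f=-1.785006 → w ← -1.143560 + 0.18·(-1.785006) = -1.464861
x=0.360000, w=-1.464861: f=-2.459962 → w ← -1.464861 + 0.18·(-2.459962) = -1.907654
x=0.540000, w=-1.907654: f=-3.298933 → w ← -1.907654 + 0.18·(-3.298933) = -2.501462
x=0.720000, w=-2.501462: f=-4.341774 → w ← -2.501462 + 0.18·(-4.341774) = -3.282982
w(0.9) ≈ -3.2830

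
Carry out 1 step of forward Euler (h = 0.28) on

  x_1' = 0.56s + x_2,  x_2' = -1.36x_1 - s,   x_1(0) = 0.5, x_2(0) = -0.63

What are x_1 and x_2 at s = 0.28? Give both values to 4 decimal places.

Euler on (x_1,x_2): x_1_{n+1} = x_1_n + h·x_1', x_2_{n+1} = x_2_n + h·x_2'.
0.000000: (0.500000, -0.630000); f=(-0.630000, -0.680000) → (0.323600, -0.820400)
(x_1(0.28), x_2(0.28)) ≈ (0.3236, -0.8204)

0.3236, -0.8204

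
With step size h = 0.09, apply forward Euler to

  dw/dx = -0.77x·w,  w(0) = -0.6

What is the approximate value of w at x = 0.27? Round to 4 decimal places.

Euler: w_{n+1} = w_n + h·f(x_n, w_n).
x=0.000000, w=-0.600000: f=0.000000 → w ← -0.600000 + 0.09·0.000000 = -0.600000
x=0.090000, w=-0.600000: f=0.041580 → w ← -0.600000 + 0.09·0.041580 = -0.596258
x=0.180000, w=-0.596258: f=0.082641 → w ← -0.596258 + 0.09·0.082641 = -0.588820
w(0.27) ≈ -0.5888

-0.5888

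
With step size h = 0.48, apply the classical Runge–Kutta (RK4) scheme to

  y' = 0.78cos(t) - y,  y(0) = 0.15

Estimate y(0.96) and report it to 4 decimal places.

RK4: k1 = f(t_n, y_n); k2 = f(t_n + h/2, y_n + (h/2)·k1); k3 = f(t_n + h/2, y_n + (h/2)·k2); k4 = f(t_n + h, y_n + h·k3); y_{n+1} = y_n + (h/6)·(k1 + 2k2 + 2k3 + k4).
t=0.000000, y=0.150000:
  k1 = f(0.000000, 0.150000) = 0.630000
  k2 = f(0.240000, 0.301200) = 0.456444
  k3 = f(0.240000, 0.259546) = 0.498097
  k4 = f(0.480000, 0.389087) = 0.302769
  y ← 0.150000 + (0.48/6)·(k1 + 2k2 + 2k3 + k4) = 0.377348
t=0.480000, y=0.377348:
  k1 = f(0.480000, 0.377348) = 0.314508
  k2 = f(0.720000, 0.452830) = 0.133578
  k3 = f(0.720000, 0.409407) = 0.177002
  k4 = f(0.960000, 0.462309) = -0.014963
  y ← 0.377348 + (0.48/6)·(k1 + 2k2 + 2k3 + k4) = 0.451004
y(0.96) ≈ 0.4510

0.4510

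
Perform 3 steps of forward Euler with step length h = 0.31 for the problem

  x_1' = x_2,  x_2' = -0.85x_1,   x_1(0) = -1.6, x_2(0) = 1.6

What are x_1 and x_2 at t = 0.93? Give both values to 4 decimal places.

0.2396, 2.4383

Euler on (x_1,x_2): x_1_{n+1} = x_1_n + h·x_1', x_2_{n+1} = x_2_n + h·x_2'.
0.000000: (-1.600000, 1.600000); f=(1.600000, 1.360000) → (-1.104000, 2.021600)
0.310000: (-1.104000, 2.021600); f=(2.021600, 0.938400) → (-0.477304, 2.312504)
0.620000: (-0.477304, 2.312504); f=(2.312504, 0.405708) → (0.239572, 2.438274)
(x_1(0.93), x_2(0.93)) ≈ (0.2396, 2.4383)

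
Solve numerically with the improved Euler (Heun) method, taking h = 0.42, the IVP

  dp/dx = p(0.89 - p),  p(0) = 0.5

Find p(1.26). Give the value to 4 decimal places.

Heun: k1 = f(x_n, p_n); k2 = f(x_n + h, p_n + h·k1); p_{n+1} = p_n + (h/2)·(k1 + k2).
x=0.000000, p=0.500000:
  k1 = f(0.000000, 0.500000) = 0.195000
  k2 = f(0.420000, 0.581900) = 0.179283
  p ← 0.500000 + (0.42/2)·(0.195000 + 0.179283) = 0.578600
x=0.420000, p=0.578600:
  k1 = f(0.420000, 0.578600) = 0.180176
  k2 = f(0.840000, 0.654274) = 0.154230
  p ← 0.578600 + (0.42/2)·(0.180176 + 0.154230) = 0.648825
x=0.840000, p=0.648825:
  k1 = f(0.840000, 0.648825) = 0.156480
  k2 = f(1.260000, 0.714547) = 0.125370
  p ← 0.648825 + (0.42/2)·(0.156480 + 0.125370) = 0.708013
p(1.26) ≈ 0.7080

0.7080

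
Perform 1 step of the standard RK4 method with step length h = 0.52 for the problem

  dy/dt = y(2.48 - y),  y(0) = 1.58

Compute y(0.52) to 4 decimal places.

2.1403

RK4: k1 = f(t_n, y_n); k2 = f(t_n + h/2, y_n + (h/2)·k1); k3 = f(t_n + h/2, y_n + (h/2)·k2); k4 = f(t_n + h, y_n + h·k3); y_{n+1} = y_n + (h/6)·(k1 + 2k2 + 2k3 + k4).
t=0.000000, y=1.580000:
  k1 = f(0.000000, 1.580000) = 1.422000
  k2 = f(0.260000, 1.949720) = 1.033898
  k3 = f(0.260000, 1.848813) = 1.166946
  k4 = f(0.520000, 2.186812) = 0.641147
  y ← 1.580000 + (0.52/6)·(k1 + 2k2 + 2k3 + k4) = 2.140286
y(0.52) ≈ 2.1403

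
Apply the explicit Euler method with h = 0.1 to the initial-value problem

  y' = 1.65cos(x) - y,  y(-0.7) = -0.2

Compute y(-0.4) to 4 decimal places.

0.2238

Euler: y_{n+1} = y_n + h·f(x_n, y_n).
x=-0.700000, y=-0.200000: f=1.461990 → y ← -0.200000 + 0.1·1.461990 = -0.053801
x=-0.600000, y=-0.053801: f=1.415605 → y ← -0.053801 + 0.1·1.415605 = 0.087759
x=-0.500000, y=0.087759: f=1.360252 → y ← 0.087759 + 0.1·1.360252 = 0.223785
y(-0.4) ≈ 0.2238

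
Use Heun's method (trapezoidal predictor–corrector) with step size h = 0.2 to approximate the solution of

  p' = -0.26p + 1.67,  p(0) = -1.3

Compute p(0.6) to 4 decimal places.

Heun: k1 = f(t_n, p_n); k2 = f(t_n + h, p_n + h·k1); p_{n+1} = p_n + (h/2)·(k1 + k2).
t=0.000000, p=-1.300000:
  k1 = f(0.000000, -1.300000) = 2.008000
  k2 = f(0.200000, -0.898400) = 1.903584
  p ← -1.300000 + (0.2/2)·(2.008000 + 1.903584) = -0.908842
t=0.200000, p=-0.908842:
  k1 = f(0.200000, -0.908842) = 1.906299
  k2 = f(0.400000, -0.527582) = 1.807171
  p ← -0.908842 + (0.2/2)·(1.906299 + 1.807171) = -0.537495
t=0.400000, p=-0.537495:
  k1 = f(0.400000, -0.537495) = 1.809749
  k2 = f(0.600000, -0.175545) = 1.715642
  p ← -0.537495 + (0.2/2)·(1.809749 + 1.715642) = -0.184956
p(0.6) ≈ -0.1850

-0.1850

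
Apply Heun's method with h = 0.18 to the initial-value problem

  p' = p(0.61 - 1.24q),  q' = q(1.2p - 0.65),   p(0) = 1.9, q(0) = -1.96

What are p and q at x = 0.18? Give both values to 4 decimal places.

3.4130, -2.9041

Heun on (p,q): k1 = f(x_n, state_n); k2 = f(x_n + h, state_n + h·k1); state_{n+1} = state_n + (h/2)·(k1 + k2).
0.000000: (1.900000, -1.960000)
  k1 = (5.776760, -3.194800)
  predictor → (2.939817, -2.535064)
  k2 = (11.034542, -7.295357)
  → (3.413017, -2.904114)
(p(0.18), q(0.18)) ≈ (3.4130, -2.9041)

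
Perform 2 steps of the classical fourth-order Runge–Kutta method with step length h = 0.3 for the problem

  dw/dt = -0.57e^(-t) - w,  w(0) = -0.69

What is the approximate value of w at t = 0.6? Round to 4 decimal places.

-0.5664

RK4: k1 = f(t_n, w_n); k2 = f(t_n + h/2, w_n + (h/2)·k1); k3 = f(t_n + h/2, w_n + (h/2)·k2); k4 = f(t_n + h, w_n + h·k3); w_{n+1} = w_n + (h/6)·(k1 + 2k2 + 2k3 + k4).
t=0.000000, w=-0.690000:
  k1 = f(0.000000, -0.690000) = 0.120000
  k2 = f(0.150000, -0.672000) = 0.181396
  k3 = f(0.150000, -0.662791) = 0.172187
  k4 = f(0.300000, -0.638344) = 0.216078
  w ← -0.690000 + (0.3/6)·(k1 + 2k2 + 2k3 + k4) = -0.637838
t=0.300000, w=-0.637838:
  k1 = f(0.300000, -0.637838) = 0.215571
  k2 = f(0.450000, -0.605502) = 0.242054
  k3 = f(0.450000, -0.601530) = 0.238082
  k4 = f(0.600000, -0.566413) = 0.253591
  w ← -0.637838 + (0.3/6)·(k1 + 2k2 + 2k3 + k4) = -0.566366
w(0.6) ≈ -0.5664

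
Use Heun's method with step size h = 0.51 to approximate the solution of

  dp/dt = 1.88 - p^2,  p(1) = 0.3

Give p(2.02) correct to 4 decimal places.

1.1006

Heun: k1 = f(t_n, p_n); k2 = f(t_n + h, p_n + h·k1); p_{n+1} = p_n + (h/2)·(k1 + k2).
t=1.000000, p=0.300000:
  k1 = f(1.000000, 0.300000) = 1.790000
  k2 = f(1.510000, 1.212900) = 0.408874
  p ← 0.300000 + (0.51/2)·(1.790000 + 0.408874) = 0.860713
t=1.510000, p=0.860713:
  k1 = f(1.510000, 0.860713) = 1.139174
  k2 = f(2.020000, 1.441691) = -0.198474
  p ← 0.860713 + (0.51/2)·(1.139174 + (-0.198474)) = 1.100591
p(2.02) ≈ 1.1006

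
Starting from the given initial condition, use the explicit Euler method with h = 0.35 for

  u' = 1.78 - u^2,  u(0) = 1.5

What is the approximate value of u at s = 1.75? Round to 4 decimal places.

1.3342

Euler: u_{n+1} = u_n + h·f(s_n, u_n).
s=0.000000, u=1.500000: f=-0.470000 → u ← 1.500000 + 0.35·(-0.470000) = 1.335500
s=0.350000, u=1.335500: f=-0.003560 → u ← 1.335500 + 0.35·(-0.003560) = 1.334254
s=0.700000, u=1.334254: f=-0.000234 → u ← 1.334254 + 0.35·(-0.000234) = 1.334172
s=1.050000, u=1.334172: f=-0.000015 → u ← 1.334172 + 0.35·(-0.000015) = 1.334167
s=1.400000, u=1.334167: f=-0.000001 → u ← 1.334167 + 0.35·(-0.000001) = 1.334166
u(1.75) ≈ 1.3342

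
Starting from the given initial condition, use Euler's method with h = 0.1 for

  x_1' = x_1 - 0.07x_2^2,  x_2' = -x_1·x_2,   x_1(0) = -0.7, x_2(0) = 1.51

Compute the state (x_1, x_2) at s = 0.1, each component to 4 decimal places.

-0.7860, 1.6157

Euler on (x_1,x_2): x_1_{n+1} = x_1_n + h·x_1', x_2_{n+1} = x_2_n + h·x_2'.
0.000000: (-0.700000, 1.510000); f=(-0.859607, 1.057000) → (-0.785961, 1.615700)
(x_1(0.1), x_2(0.1)) ≈ (-0.7860, 1.6157)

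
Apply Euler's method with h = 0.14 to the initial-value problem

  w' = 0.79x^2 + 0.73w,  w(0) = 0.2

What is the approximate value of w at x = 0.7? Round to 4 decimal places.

0.3950

Euler: w_{n+1} = w_n + h·f(x_n, w_n).
x=0.000000, w=0.200000: f=0.146000 → w ← 0.200000 + 0.14·0.146000 = 0.220440
x=0.140000, w=0.220440: f=0.176405 → w ← 0.220440 + 0.14·0.176405 = 0.245137
x=0.280000, w=0.245137: f=0.240886 → w ← 0.245137 + 0.14·0.240886 = 0.278861
x=0.420000, w=0.278861: f=0.342924 → w ← 0.278861 + 0.14·0.342924 = 0.326870
x=0.560000, w=0.326870: f=0.486359 → w ← 0.326870 + 0.14·0.486359 = 0.394960
w(0.7) ≈ 0.3950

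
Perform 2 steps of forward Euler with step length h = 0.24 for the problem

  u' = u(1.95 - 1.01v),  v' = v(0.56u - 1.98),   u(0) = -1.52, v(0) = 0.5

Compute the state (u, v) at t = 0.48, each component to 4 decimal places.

Euler on (u,v): u_{n+1} = u_n + h·u', v_{n+1} = v_n + h·v'.
0.000000: (-1.520000, 0.500000); f=(-2.196400, -1.415600) → (-2.047136, 0.160256)
0.240000: (-2.047136, 0.160256); f=(-3.660569, -0.501024) → (-2.925672, 0.040010)
(u(0.48), v(0.48)) ≈ (-2.9257, 0.0400)

-2.9257, 0.0400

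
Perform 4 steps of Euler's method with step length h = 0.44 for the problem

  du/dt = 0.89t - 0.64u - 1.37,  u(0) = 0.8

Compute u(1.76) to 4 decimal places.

Euler: u_{n+1} = u_n + h·f(t_n, u_n).
t=0.000000, u=0.800000: f=-1.882000 → u ← 0.800000 + 0.44·(-1.882000) = -0.028080
t=0.440000, u=-0.028080: f=-0.960429 → u ← -0.028080 + 0.44·(-0.960429) = -0.450669
t=0.880000, u=-0.450669: f=-0.298372 → u ← -0.450669 + 0.44·(-0.298372) = -0.581952
t=1.320000, u=-0.581952: f=0.177250 → u ← -0.581952 + 0.44·0.177250 = -0.503963
u(1.76) ≈ -0.5040

-0.5040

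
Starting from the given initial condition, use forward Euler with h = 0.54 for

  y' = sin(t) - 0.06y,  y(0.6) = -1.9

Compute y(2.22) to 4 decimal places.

Euler: y_{n+1} = y_n + h·f(t_n, y_n).
t=0.600000, y=-1.900000: f=0.678642 → y ← -1.900000 + 0.54·0.678642 = -1.533533
t=1.140000, y=-1.533533: f=1.000645 → y ← -1.533533 + 0.54·1.000645 = -0.993185
t=1.680000, y=-0.993185: f=1.053634 → y ← -0.993185 + 0.54·1.053634 = -0.424222
y(2.22) ≈ -0.4242

-0.4242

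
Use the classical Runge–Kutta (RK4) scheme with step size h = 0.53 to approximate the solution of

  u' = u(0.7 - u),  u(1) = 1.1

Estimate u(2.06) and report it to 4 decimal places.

RK4: k1 = f(x_n, u_n); k2 = f(x_n + h/2, u_n + (h/2)·k1); k3 = f(x_n + h/2, u_n + (h/2)·k2); k4 = f(x_n + h, u_n + h·k3); u_{n+1} = u_n + (h/6)·(k1 + 2k2 + 2k3 + k4).
x=1.000000, u=1.100000:
  k1 = f(1.000000, 1.100000) = -0.440000
  k2 = f(1.265000, 0.983400) = -0.278696
  k3 = f(1.265000, 1.026146) = -0.334673
  k4 = f(1.530000, 0.922623) = -0.205397
  u ← 1.100000 + (0.53/6)·(k1 + 2k2 + 2k3 + k4) = 0.934628
x=1.530000, u=0.934628:
  k1 = f(1.530000, 0.934628) = -0.219290
  k2 = f(1.795000, 0.876516) = -0.154719
  k3 = f(1.795000, 0.893627) = -0.173031
  k4 = f(2.060000, 0.842922) = -0.120472
  u ← 0.934628 + (0.53/6)·(k1 + 2k2 + 2k3 + k4) = 0.846713
u(2.06) ≈ 0.8467

0.8467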